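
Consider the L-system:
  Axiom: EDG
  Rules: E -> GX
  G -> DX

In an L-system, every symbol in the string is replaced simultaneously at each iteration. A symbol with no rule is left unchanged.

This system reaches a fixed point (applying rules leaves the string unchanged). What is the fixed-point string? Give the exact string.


Answer: DXXDDX

Derivation:
Step 0: EDG
Step 1: GXDDX
Step 2: DXXDDX
Step 3: DXXDDX  (unchanged — fixed point at step 2)


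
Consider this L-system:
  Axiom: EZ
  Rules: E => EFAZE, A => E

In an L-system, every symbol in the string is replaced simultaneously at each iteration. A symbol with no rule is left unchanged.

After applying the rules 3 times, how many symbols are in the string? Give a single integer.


Step 0: length = 2
Step 1: length = 6
Step 2: length = 14
Step 3: length = 34

Answer: 34


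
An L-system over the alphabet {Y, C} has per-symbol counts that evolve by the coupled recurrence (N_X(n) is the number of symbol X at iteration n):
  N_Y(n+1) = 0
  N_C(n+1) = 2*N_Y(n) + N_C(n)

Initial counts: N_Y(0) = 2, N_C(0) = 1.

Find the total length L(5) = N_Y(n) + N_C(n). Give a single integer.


Step 0: N_Y=2, N_C=1, L=3
Step 1: N_Y=0, N_C=5, L=5
Step 2: N_Y=0, N_C=5, L=5
Step 3: N_Y=0, N_C=5, L=5
Step 4: N_Y=0, N_C=5, L=5
Step 5: N_Y=0, N_C=5, L=5

Answer: 5


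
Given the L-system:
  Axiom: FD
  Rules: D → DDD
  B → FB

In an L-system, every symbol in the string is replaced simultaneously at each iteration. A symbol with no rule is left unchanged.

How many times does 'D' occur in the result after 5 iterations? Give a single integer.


Answer: 243

Derivation:
Step 0: FD  (1 'D')
Step 1: FDDD  (3 'D')
Step 2: FDDDDDDDDD  (9 'D')
Step 3: FDDDDDDDDDDDDDDDDDDDDDDDDDDD  (27 'D')
Step 4: FDDDDDDDDDDDDDDDDDDDDDDDDDDDDDDDDDDDDDDDDDDDDDDDDDDDDDDDDDDDDDDDDDDDDDDDDDDDDDDDDD  (81 'D')
Step 5: FDDDDDDDDDDDDDDDDDDDDDDDDDDDDDDDDDDDDDDDDDDDDDDDDDDDDDDDDDDDDDDDDDDDDDDDDDDDDDDDDDDDDDDDDDDDDDDDDDDDDDDDDDDDDDDDDDDDDDDDDDDDDDDDDDDDDDDDDDDDDDDDDDDDDDDDDDDDDDDDDDDDDDDDDDDDDDDDDDDDDDDDDDDDDDDDDDDDDDDDDDDDDDDDDDDDDDDDDDDDDDDDDDDDDDDDDDDDDDDDDDDD  (243 'D')


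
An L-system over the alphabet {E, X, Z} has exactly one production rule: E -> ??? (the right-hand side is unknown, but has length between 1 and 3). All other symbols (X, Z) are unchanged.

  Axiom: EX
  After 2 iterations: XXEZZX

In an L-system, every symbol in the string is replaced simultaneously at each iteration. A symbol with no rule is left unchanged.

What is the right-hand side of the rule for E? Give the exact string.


Answer: XEZ

Derivation:
Trying E -> XEZ:
  Step 0: EX
  Step 1: XEZX
  Step 2: XXEZZX
Matches the given result.


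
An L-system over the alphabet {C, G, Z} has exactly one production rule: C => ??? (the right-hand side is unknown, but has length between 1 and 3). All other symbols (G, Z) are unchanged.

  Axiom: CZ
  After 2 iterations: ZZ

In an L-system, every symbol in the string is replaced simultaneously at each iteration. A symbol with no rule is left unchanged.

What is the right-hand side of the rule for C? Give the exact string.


Answer: Z

Derivation:
Trying C => Z:
  Step 0: CZ
  Step 1: ZZ
  Step 2: ZZ
Matches the given result.


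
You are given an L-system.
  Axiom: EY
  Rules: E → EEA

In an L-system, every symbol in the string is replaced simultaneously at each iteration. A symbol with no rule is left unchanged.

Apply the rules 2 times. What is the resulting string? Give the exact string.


Step 0: EY
Step 1: EEAY
Step 2: EEAEEAAY

Answer: EEAEEAAY


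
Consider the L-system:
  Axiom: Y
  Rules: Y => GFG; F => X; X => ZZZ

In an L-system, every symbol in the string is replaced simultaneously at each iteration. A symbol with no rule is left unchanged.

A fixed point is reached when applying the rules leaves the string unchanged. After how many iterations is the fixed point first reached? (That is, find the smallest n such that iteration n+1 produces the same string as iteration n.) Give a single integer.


Answer: 3

Derivation:
Step 0: Y
Step 1: GFG
Step 2: GXG
Step 3: GZZZG
Step 4: GZZZG  (unchanged — fixed point at step 3)


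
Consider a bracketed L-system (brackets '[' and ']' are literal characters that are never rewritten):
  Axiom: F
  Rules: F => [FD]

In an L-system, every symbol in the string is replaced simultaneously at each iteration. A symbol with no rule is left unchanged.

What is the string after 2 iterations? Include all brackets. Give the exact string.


Answer: [[FD]D]

Derivation:
Step 0: F
Step 1: [FD]
Step 2: [[FD]D]


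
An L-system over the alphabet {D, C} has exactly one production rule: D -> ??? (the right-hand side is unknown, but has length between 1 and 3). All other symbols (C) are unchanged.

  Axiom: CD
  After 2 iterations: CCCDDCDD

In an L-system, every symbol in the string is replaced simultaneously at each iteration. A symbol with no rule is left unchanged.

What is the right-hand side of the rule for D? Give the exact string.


Answer: CDD

Derivation:
Trying D -> CDD:
  Step 0: CD
  Step 1: CCDD
  Step 2: CCCDDCDD
Matches the given result.


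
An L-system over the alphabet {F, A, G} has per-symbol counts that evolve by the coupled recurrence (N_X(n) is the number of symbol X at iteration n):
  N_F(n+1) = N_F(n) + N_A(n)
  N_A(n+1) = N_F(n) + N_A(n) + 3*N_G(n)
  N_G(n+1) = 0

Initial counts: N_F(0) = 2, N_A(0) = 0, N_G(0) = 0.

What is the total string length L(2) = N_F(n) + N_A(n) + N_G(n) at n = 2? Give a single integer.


Step 0: N_F=2, N_A=0, N_G=0, L=2
Step 1: N_F=2, N_A=2, N_G=0, L=4
Step 2: N_F=4, N_A=4, N_G=0, L=8

Answer: 8


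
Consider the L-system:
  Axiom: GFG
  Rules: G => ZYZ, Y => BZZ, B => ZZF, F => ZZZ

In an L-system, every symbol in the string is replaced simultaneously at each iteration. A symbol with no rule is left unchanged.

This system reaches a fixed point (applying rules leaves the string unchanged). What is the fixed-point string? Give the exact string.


Step 0: GFG
Step 1: ZYZZZZZYZ
Step 2: ZBZZZZZZZBZZZ
Step 3: ZZZFZZZZZZZZZFZZZ
Step 4: ZZZZZZZZZZZZZZZZZZZZZ
Step 5: ZZZZZZZZZZZZZZZZZZZZZ  (unchanged — fixed point at step 4)

Answer: ZZZZZZZZZZZZZZZZZZZZZ


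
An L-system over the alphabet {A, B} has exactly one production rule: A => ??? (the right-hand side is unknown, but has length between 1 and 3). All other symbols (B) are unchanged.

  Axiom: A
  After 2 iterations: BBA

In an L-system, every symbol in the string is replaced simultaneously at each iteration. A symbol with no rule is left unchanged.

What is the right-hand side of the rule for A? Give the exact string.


Answer: BA

Derivation:
Trying A => BA:
  Step 0: A
  Step 1: BA
  Step 2: BBA
Matches the given result.


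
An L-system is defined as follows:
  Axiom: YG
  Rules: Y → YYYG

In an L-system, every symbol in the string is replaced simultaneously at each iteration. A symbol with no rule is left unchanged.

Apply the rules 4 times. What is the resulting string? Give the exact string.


Answer: YYYGYYYGYYYGGYYYGYYYGYYYGGYYYGYYYGYYYGGGYYYGYYYGYYYGGYYYGYYYGYYYGGYYYGYYYGYYYGGGYYYGYYYGYYYGGYYYGYYYGYYYGGYYYGYYYGYYYGGGGG

Derivation:
Step 0: YG
Step 1: YYYGG
Step 2: YYYGYYYGYYYGGG
Step 3: YYYGYYYGYYYGGYYYGYYYGYYYGGYYYGYYYGYYYGGGG
Step 4: YYYGYYYGYYYGGYYYGYYYGYYYGGYYYGYYYGYYYGGGYYYGYYYGYYYGGYYYGYYYGYYYGGYYYGYYYGYYYGGGYYYGYYYGYYYGGYYYGYYYGYYYGGYYYGYYYGYYYGGGGG


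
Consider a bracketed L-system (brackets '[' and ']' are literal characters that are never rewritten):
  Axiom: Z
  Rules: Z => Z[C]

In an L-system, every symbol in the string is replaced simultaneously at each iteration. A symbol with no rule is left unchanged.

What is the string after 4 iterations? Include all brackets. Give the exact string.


Step 0: Z
Step 1: Z[C]
Step 2: Z[C][C]
Step 3: Z[C][C][C]
Step 4: Z[C][C][C][C]

Answer: Z[C][C][C][C]


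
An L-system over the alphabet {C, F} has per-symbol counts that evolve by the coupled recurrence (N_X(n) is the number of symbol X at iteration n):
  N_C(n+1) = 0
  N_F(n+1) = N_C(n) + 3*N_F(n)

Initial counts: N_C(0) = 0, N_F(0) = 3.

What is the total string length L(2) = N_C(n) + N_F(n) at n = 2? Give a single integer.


Answer: 27

Derivation:
Step 0: N_C=0, N_F=3, L=3
Step 1: N_C=0, N_F=9, L=9
Step 2: N_C=0, N_F=27, L=27


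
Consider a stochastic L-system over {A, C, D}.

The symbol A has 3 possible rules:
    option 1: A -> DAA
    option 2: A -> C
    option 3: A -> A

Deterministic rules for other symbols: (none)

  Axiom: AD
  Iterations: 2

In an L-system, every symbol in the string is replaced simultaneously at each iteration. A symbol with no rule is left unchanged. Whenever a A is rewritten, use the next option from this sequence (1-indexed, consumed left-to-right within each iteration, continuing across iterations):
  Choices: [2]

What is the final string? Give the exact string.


Step 0: AD
Step 1: CD  (used choices [2])
Step 2: CD  (used choices [])

Answer: CD


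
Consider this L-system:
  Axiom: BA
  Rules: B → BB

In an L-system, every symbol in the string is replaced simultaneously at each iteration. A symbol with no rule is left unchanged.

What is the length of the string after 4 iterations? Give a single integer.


Step 0: length = 2
Step 1: length = 3
Step 2: length = 5
Step 3: length = 9
Step 4: length = 17

Answer: 17


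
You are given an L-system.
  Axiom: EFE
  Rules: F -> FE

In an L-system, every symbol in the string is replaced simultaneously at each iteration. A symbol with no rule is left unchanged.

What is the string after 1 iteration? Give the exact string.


Step 0: EFE
Step 1: EFEE

Answer: EFEE


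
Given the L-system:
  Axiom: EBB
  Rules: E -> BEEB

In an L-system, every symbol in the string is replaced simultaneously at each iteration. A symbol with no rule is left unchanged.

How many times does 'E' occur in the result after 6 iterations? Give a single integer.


Step 0: EBB  (1 'E')
Step 1: BEEBBB  (2 'E')
Step 2: BBEEBBEEBBBB  (4 'E')
Step 3: BBBEEBBEEBBBBEEBBEEBBBBB  (8 'E')
Step 4: BBBBEEBBEEBBBBEEBBEEBBBBBBEEBBEEBBBBEEBBEEBBBBBB  (16 'E')
Step 5: BBBBBEEBBEEBBBBEEBBEEBBBBBBEEBBEEBBBBEEBBEEBBBBBBBBEEBBEEBBBBEEBBEEBBBBBBEEBBEEBBBBEEBBEEBBBBBBB  (32 'E')
Step 6: BBBBBBEEBBEEBBBBEEBBEEBBBBBBEEBBEEBBBBEEBBEEBBBBBBBBEEBBEEBBBBEEBBEEBBBBBBEEBBEEBBBBEEBBEEBBBBBBBBBBEEBBEEBBBBEEBBEEBBBBBBEEBBEEBBBBEEBBEEBBBBBBBBEEBBEEBBBBEEBBEEBBBBBBEEBBEEBBBBEEBBEEBBBBBBBB  (64 'E')

Answer: 64


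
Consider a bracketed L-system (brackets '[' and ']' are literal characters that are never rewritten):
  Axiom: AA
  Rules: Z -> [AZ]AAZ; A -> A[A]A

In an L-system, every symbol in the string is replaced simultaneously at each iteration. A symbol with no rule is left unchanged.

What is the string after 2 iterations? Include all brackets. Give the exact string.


Answer: A[A]A[A[A]A]A[A]AA[A]A[A[A]A]A[A]A

Derivation:
Step 0: AA
Step 1: A[A]AA[A]A
Step 2: A[A]A[A[A]A]A[A]AA[A]A[A[A]A]A[A]A


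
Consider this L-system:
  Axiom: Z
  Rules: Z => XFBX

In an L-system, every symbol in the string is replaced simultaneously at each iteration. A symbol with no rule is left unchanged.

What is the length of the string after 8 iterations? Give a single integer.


Answer: 4

Derivation:
Step 0: length = 1
Step 1: length = 4
Step 2: length = 4
Step 3: length = 4
Step 4: length = 4
Step 5: length = 4
Step 6: length = 4
Step 7: length = 4
Step 8: length = 4


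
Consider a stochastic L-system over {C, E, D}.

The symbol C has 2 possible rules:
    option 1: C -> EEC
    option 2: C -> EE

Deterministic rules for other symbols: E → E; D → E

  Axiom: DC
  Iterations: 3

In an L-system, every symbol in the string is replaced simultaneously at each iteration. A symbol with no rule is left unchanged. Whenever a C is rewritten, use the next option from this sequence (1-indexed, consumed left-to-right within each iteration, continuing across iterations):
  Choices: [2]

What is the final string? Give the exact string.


Step 0: DC
Step 1: EEE  (used choices [2])
Step 2: EEE  (used choices [])
Step 3: EEE  (used choices [])

Answer: EEE


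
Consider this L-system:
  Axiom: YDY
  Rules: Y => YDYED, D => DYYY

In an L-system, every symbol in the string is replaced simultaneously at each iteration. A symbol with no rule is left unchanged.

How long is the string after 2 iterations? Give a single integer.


Step 0: length = 3
Step 1: length = 14
Step 2: length = 57

Answer: 57


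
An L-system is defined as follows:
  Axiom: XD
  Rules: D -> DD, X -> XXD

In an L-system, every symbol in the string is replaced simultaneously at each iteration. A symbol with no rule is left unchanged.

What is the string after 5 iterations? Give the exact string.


Step 0: XD
Step 1: XXDDD
Step 2: XXDXXDDDDDDD
Step 3: XXDXXDDDXXDXXDDDDDDDDDDDDDDD
Step 4: XXDXXDDDXXDXXDDDDDDDXXDXXDDDXXDXXDDDDDDDDDDDDDDDDDDDDDDDDDDDDDDD
Step 5: XXDXXDDDXXDXXDDDDDDDXXDXXDDDXXDXXDDDDDDDDDDDDDDDXXDXXDDDXXDXXDDDDDDDXXDXXDDDXXDXXDDDDDDDDDDDDDDDDDDDDDDDDDDDDDDDDDDDDDDDDDDDDDDDDDDDDDDDDDDDDDDD

Answer: XXDXXDDDXXDXXDDDDDDDXXDXXDDDXXDXXDDDDDDDDDDDDDDDXXDXXDDDXXDXXDDDDDDDXXDXXDDDXXDXXDDDDDDDDDDDDDDDDDDDDDDDDDDDDDDDDDDDDDDDDDDDDDDDDDDDDDDDDDDDDDDD


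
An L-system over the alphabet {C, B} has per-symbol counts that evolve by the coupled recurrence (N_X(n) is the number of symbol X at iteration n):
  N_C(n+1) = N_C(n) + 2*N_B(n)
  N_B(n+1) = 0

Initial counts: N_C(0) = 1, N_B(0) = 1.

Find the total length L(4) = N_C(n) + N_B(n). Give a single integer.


Step 0: N_C=1, N_B=1, L=2
Step 1: N_C=3, N_B=0, L=3
Step 2: N_C=3, N_B=0, L=3
Step 3: N_C=3, N_B=0, L=3
Step 4: N_C=3, N_B=0, L=3

Answer: 3


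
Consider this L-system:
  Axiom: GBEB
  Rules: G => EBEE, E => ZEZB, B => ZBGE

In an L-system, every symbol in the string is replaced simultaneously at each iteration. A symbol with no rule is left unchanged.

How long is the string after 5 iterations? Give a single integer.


Answer: 1072

Derivation:
Step 0: length = 4
Step 1: length = 16
Step 2: length = 52
Step 3: length = 148
Step 4: length = 400
Step 5: length = 1072


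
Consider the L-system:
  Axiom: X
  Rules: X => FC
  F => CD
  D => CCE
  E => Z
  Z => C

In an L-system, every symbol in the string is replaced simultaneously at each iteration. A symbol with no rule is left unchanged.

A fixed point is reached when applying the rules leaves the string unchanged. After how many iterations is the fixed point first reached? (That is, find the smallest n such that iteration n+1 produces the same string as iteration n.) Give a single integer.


Step 0: X
Step 1: FC
Step 2: CDC
Step 3: CCCEC
Step 4: CCCZC
Step 5: CCCCC
Step 6: CCCCC  (unchanged — fixed point at step 5)

Answer: 5


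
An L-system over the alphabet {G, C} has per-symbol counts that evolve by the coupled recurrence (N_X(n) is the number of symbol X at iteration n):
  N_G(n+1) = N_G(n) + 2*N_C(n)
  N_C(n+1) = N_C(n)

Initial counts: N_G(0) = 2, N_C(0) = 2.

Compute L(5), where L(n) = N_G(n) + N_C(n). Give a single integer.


Answer: 24

Derivation:
Step 0: N_G=2, N_C=2, L=4
Step 1: N_G=6, N_C=2, L=8
Step 2: N_G=10, N_C=2, L=12
Step 3: N_G=14, N_C=2, L=16
Step 4: N_G=18, N_C=2, L=20
Step 5: N_G=22, N_C=2, L=24


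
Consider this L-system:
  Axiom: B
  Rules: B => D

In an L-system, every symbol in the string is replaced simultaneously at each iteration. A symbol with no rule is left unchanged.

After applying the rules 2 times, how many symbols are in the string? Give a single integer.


Step 0: length = 1
Step 1: length = 1
Step 2: length = 1

Answer: 1


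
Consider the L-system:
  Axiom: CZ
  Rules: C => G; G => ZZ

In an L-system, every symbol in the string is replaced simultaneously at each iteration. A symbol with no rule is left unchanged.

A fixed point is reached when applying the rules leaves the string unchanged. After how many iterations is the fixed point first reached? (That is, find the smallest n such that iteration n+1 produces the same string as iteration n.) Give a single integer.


Answer: 2

Derivation:
Step 0: CZ
Step 1: GZ
Step 2: ZZZ
Step 3: ZZZ  (unchanged — fixed point at step 2)


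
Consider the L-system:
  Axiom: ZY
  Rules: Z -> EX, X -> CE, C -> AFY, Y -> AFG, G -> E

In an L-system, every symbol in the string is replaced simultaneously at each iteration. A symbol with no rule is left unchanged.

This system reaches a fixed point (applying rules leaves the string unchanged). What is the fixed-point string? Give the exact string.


Step 0: ZY
Step 1: EXAFG
Step 2: ECEAFE
Step 3: EAFYEAFE
Step 4: EAFAFGEAFE
Step 5: EAFAFEEAFE
Step 6: EAFAFEEAFE  (unchanged — fixed point at step 5)

Answer: EAFAFEEAFE


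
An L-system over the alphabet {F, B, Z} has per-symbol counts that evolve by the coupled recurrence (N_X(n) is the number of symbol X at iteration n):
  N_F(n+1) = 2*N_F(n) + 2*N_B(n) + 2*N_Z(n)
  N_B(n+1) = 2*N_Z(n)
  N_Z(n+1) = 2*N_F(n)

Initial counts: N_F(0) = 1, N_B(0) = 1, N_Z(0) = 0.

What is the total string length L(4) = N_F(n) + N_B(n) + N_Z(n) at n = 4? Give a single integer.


Answer: 320

Derivation:
Step 0: N_F=1, N_B=1, N_Z=0, L=2
Step 1: N_F=4, N_B=0, N_Z=2, L=6
Step 2: N_F=12, N_B=4, N_Z=8, L=24
Step 3: N_F=48, N_B=16, N_Z=24, L=88
Step 4: N_F=176, N_B=48, N_Z=96, L=320


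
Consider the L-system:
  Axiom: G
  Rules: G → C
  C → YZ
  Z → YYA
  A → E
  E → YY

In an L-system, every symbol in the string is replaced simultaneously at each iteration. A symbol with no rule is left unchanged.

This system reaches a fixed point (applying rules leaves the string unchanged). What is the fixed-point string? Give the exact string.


Answer: YYYYY

Derivation:
Step 0: G
Step 1: C
Step 2: YZ
Step 3: YYYA
Step 4: YYYE
Step 5: YYYYY
Step 6: YYYYY  (unchanged — fixed point at step 5)


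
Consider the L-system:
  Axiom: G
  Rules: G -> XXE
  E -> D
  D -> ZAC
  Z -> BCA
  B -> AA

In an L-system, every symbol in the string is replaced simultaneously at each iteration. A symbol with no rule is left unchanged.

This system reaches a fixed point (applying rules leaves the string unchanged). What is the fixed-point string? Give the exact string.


Answer: XXAACAAC

Derivation:
Step 0: G
Step 1: XXE
Step 2: XXD
Step 3: XXZAC
Step 4: XXBCAAC
Step 5: XXAACAAC
Step 6: XXAACAAC  (unchanged — fixed point at step 5)


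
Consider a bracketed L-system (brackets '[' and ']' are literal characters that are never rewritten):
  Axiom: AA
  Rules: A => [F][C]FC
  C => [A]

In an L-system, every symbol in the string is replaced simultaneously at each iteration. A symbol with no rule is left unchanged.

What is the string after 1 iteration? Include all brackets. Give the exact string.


Answer: [F][C]FC[F][C]FC

Derivation:
Step 0: AA
Step 1: [F][C]FC[F][C]FC


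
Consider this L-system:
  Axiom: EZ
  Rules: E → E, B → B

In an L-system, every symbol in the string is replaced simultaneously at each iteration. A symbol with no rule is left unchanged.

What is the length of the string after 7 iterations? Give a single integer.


Step 0: length = 2
Step 1: length = 2
Step 2: length = 2
Step 3: length = 2
Step 4: length = 2
Step 5: length = 2
Step 6: length = 2
Step 7: length = 2

Answer: 2


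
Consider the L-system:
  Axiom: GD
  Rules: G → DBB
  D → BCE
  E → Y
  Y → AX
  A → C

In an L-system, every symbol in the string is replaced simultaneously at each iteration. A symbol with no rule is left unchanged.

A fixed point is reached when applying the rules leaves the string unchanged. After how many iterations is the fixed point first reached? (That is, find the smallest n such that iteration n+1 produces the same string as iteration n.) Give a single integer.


Step 0: GD
Step 1: DBBBCE
Step 2: BCEBBBCY
Step 3: BCYBBBCAX
Step 4: BCAXBBBCCX
Step 5: BCCXBBBCCX
Step 6: BCCXBBBCCX  (unchanged — fixed point at step 5)

Answer: 5


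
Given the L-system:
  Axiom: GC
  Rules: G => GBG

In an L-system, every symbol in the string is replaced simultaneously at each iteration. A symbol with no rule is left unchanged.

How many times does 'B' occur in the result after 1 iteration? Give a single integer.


Step 0: GC  (0 'B')
Step 1: GBGC  (1 'B')

Answer: 1


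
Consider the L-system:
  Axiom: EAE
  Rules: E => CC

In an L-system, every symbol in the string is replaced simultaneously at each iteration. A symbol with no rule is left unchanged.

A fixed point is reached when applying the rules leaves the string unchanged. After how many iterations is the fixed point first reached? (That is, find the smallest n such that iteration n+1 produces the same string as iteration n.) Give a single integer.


Answer: 1

Derivation:
Step 0: EAE
Step 1: CCACC
Step 2: CCACC  (unchanged — fixed point at step 1)


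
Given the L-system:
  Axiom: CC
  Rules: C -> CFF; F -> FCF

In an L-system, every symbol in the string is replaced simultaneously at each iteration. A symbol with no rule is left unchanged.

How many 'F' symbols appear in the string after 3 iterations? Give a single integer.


Step 0: CC  (0 'F')
Step 1: CFFCFF  (4 'F')
Step 2: CFFFCFFCFCFFFCFFCF  (12 'F')
Step 3: CFFFCFFCFFCFCFFFCFFCFCFFFCFCFFFCFFCFFCFCFFFCFFCFCFFFCF  (36 'F')

Answer: 36


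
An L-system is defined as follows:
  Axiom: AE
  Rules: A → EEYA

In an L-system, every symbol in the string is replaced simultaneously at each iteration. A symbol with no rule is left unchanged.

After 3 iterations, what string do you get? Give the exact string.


Step 0: AE
Step 1: EEYAE
Step 2: EEYEEYAE
Step 3: EEYEEYEEYAE

Answer: EEYEEYEEYAE


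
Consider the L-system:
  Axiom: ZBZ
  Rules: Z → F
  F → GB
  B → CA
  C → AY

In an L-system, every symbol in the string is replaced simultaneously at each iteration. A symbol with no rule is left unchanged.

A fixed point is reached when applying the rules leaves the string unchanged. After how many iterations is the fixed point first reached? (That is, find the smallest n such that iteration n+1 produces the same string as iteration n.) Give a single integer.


Step 0: ZBZ
Step 1: FCAF
Step 2: GBAYAGB
Step 3: GCAAYAGCA
Step 4: GAYAAYAGAYA
Step 5: GAYAAYAGAYA  (unchanged — fixed point at step 4)

Answer: 4


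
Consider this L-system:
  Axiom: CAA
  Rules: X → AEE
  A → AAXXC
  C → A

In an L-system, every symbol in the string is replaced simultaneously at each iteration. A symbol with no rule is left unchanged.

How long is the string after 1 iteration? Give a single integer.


Step 0: length = 3
Step 1: length = 11

Answer: 11


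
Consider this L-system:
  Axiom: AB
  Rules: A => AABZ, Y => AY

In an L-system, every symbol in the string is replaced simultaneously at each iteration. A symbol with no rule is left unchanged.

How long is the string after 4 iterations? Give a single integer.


Step 0: length = 2
Step 1: length = 5
Step 2: length = 11
Step 3: length = 23
Step 4: length = 47

Answer: 47


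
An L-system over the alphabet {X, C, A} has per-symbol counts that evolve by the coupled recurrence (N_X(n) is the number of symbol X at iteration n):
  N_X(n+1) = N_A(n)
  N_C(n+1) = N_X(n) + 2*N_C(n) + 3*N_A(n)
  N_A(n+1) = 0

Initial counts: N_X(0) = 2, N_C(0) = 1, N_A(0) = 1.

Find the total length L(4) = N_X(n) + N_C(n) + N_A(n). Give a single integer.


Step 0: N_X=2, N_C=1, N_A=1, L=4
Step 1: N_X=1, N_C=7, N_A=0, L=8
Step 2: N_X=0, N_C=15, N_A=0, L=15
Step 3: N_X=0, N_C=30, N_A=0, L=30
Step 4: N_X=0, N_C=60, N_A=0, L=60

Answer: 60


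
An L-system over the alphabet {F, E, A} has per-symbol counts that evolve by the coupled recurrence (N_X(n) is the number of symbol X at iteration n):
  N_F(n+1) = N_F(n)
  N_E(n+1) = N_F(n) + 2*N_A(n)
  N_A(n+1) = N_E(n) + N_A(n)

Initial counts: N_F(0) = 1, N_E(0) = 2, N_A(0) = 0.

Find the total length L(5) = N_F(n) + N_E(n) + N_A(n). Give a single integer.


Step 0: N_F=1, N_E=2, N_A=0, L=3
Step 1: N_F=1, N_E=1, N_A=2, L=4
Step 2: N_F=1, N_E=5, N_A=3, L=9
Step 3: N_F=1, N_E=7, N_A=8, L=16
Step 4: N_F=1, N_E=17, N_A=15, L=33
Step 5: N_F=1, N_E=31, N_A=32, L=64

Answer: 64


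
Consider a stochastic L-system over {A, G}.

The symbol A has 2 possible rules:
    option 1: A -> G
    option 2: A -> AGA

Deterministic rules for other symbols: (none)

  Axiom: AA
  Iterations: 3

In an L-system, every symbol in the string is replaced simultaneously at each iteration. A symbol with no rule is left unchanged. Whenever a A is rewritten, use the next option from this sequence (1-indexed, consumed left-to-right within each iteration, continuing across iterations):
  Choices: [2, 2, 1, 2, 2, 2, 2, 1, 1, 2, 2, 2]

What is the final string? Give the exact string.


Answer: GGAGAGGGGAGAGAGAGAGA

Derivation:
Step 0: AA
Step 1: AGAAGA  (used choices [2, 2])
Step 2: GGAGAAGAGAGA  (used choices [1, 2, 2, 2])
Step 3: GGAGAGGGGAGAGAGAGAGA  (used choices [2, 1, 1, 2, 2, 2])


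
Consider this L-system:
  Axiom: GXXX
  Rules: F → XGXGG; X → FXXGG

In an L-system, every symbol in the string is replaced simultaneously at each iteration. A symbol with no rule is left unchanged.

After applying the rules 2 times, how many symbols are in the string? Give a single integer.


Answer: 52

Derivation:
Step 0: length = 4
Step 1: length = 16
Step 2: length = 52


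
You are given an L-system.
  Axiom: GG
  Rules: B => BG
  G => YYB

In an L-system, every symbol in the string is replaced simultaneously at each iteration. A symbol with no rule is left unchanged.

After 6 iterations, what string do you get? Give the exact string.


Step 0: GG
Step 1: YYBYYB
Step 2: YYBGYYBG
Step 3: YYBGYYBYYBGYYB
Step 4: YYBGYYBYYBGYYBGYYBYYBG
Step 5: YYBGYYBYYBGYYBGYYBYYBGYYBYYBGYYBGYYB
Step 6: YYBGYYBYYBGYYBGYYBYYBGYYBYYBGYYBGYYBYYBGYYBGYYBYYBGYYBYYBG

Answer: YYBGYYBYYBGYYBGYYBYYBGYYBYYBGYYBGYYBYYBGYYBGYYBYYBGYYBYYBG


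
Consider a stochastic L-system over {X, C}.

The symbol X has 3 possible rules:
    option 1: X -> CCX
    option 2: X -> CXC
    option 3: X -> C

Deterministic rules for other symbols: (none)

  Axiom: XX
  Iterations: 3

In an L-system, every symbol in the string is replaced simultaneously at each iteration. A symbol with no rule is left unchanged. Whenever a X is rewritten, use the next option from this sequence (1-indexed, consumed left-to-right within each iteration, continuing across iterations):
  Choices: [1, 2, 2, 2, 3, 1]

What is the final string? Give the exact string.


Answer: CCCCCCCCCXCC

Derivation:
Step 0: XX
Step 1: CCXCXC  (used choices [1, 2])
Step 2: CCCXCCCXCC  (used choices [2, 2])
Step 3: CCCCCCCCCXCC  (used choices [3, 1])


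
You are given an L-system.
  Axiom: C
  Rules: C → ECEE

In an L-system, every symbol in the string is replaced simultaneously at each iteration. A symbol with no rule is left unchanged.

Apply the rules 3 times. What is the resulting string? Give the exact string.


Answer: EEECEEEEEE

Derivation:
Step 0: C
Step 1: ECEE
Step 2: EECEEEE
Step 3: EEECEEEEEE


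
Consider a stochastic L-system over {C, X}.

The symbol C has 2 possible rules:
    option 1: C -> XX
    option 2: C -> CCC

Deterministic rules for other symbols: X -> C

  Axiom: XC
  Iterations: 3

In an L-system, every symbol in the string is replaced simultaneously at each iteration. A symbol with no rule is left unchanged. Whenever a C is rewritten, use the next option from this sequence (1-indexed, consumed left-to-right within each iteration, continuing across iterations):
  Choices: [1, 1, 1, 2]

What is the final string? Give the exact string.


Answer: CCXXCCC

Derivation:
Step 0: XC
Step 1: CXX  (used choices [1])
Step 2: XXCC  (used choices [1])
Step 3: CCXXCCC  (used choices [1, 2])


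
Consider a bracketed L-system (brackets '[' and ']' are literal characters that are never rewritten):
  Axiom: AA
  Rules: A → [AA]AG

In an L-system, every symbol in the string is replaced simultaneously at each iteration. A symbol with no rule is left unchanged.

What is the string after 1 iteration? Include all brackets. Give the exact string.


Step 0: AA
Step 1: [AA]AG[AA]AG

Answer: [AA]AG[AA]AG


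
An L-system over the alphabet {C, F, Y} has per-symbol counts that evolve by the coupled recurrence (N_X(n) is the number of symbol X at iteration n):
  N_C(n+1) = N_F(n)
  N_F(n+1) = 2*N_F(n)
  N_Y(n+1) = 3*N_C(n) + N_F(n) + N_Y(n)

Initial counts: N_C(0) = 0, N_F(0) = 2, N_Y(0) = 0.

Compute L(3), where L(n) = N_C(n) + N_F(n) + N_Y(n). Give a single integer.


Step 0: N_C=0, N_F=2, N_Y=0, L=2
Step 1: N_C=2, N_F=4, N_Y=2, L=8
Step 2: N_C=4, N_F=8, N_Y=12, L=24
Step 3: N_C=8, N_F=16, N_Y=32, L=56

Answer: 56


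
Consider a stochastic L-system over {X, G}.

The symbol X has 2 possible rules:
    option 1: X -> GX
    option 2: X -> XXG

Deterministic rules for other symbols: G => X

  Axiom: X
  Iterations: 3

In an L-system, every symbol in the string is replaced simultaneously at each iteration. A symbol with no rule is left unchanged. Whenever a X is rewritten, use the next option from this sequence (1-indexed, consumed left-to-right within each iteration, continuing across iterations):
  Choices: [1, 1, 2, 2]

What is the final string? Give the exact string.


Step 0: X
Step 1: GX  (used choices [1])
Step 2: XGX  (used choices [1])
Step 3: XXGXXXG  (used choices [2, 2])

Answer: XXGXXXG


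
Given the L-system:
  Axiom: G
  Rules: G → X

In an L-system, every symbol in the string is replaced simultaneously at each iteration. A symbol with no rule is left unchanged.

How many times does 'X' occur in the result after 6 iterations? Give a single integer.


Answer: 1

Derivation:
Step 0: G  (0 'X')
Step 1: X  (1 'X')
Step 2: X  (1 'X')
Step 3: X  (1 'X')
Step 4: X  (1 'X')
Step 5: X  (1 'X')
Step 6: X  (1 'X')


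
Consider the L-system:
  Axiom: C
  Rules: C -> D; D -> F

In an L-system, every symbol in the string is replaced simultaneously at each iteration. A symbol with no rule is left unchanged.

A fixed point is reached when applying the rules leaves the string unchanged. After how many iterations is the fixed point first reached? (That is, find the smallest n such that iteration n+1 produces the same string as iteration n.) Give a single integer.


Answer: 2

Derivation:
Step 0: C
Step 1: D
Step 2: F
Step 3: F  (unchanged — fixed point at step 2)


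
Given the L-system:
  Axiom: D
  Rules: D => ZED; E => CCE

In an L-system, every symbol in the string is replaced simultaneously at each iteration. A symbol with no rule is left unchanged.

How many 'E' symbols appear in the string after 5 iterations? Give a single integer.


Answer: 5

Derivation:
Step 0: D  (0 'E')
Step 1: ZED  (1 'E')
Step 2: ZCCEZED  (2 'E')
Step 3: ZCCCCEZCCEZED  (3 'E')
Step 4: ZCCCCCCEZCCCCEZCCEZED  (4 'E')
Step 5: ZCCCCCCCCEZCCCCCCEZCCCCEZCCEZED  (5 'E')


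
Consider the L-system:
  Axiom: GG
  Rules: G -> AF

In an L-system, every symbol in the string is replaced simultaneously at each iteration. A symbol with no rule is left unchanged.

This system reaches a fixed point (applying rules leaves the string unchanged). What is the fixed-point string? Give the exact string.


Answer: AFAF

Derivation:
Step 0: GG
Step 1: AFAF
Step 2: AFAF  (unchanged — fixed point at step 1)


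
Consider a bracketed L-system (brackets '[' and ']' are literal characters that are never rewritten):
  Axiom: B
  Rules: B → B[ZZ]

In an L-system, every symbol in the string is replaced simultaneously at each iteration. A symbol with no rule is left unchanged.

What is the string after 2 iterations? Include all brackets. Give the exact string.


Answer: B[ZZ][ZZ]

Derivation:
Step 0: B
Step 1: B[ZZ]
Step 2: B[ZZ][ZZ]


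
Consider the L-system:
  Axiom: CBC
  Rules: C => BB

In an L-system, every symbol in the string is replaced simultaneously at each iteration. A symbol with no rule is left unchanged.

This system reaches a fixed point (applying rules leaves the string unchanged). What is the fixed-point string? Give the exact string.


Step 0: CBC
Step 1: BBBBB
Step 2: BBBBB  (unchanged — fixed point at step 1)

Answer: BBBBB


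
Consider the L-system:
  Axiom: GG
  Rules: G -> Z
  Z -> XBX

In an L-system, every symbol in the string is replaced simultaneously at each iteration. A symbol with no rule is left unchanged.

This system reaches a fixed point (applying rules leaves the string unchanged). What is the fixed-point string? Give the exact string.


Answer: XBXXBX

Derivation:
Step 0: GG
Step 1: ZZ
Step 2: XBXXBX
Step 3: XBXXBX  (unchanged — fixed point at step 2)


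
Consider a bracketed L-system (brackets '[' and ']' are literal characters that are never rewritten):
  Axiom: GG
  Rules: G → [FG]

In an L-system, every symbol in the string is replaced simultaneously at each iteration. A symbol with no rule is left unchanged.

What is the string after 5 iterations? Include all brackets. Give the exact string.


Step 0: GG
Step 1: [FG][FG]
Step 2: [F[FG]][F[FG]]
Step 3: [F[F[FG]]][F[F[FG]]]
Step 4: [F[F[F[FG]]]][F[F[F[FG]]]]
Step 5: [F[F[F[F[FG]]]]][F[F[F[F[FG]]]]]

Answer: [F[F[F[F[FG]]]]][F[F[F[F[FG]]]]]


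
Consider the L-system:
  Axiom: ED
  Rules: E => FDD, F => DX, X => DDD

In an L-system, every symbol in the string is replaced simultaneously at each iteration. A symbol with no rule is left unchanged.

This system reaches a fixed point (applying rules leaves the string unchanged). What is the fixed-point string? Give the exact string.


Step 0: ED
Step 1: FDDD
Step 2: DXDDD
Step 3: DDDDDDD
Step 4: DDDDDDD  (unchanged — fixed point at step 3)

Answer: DDDDDDD


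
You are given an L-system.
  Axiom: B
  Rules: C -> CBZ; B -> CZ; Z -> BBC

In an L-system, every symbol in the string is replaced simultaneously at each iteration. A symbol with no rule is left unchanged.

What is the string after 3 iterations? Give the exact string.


Step 0: B
Step 1: CZ
Step 2: CBZBBC
Step 3: CBZCZBBCCZCZCBZ

Answer: CBZCZBBCCZCZCBZ


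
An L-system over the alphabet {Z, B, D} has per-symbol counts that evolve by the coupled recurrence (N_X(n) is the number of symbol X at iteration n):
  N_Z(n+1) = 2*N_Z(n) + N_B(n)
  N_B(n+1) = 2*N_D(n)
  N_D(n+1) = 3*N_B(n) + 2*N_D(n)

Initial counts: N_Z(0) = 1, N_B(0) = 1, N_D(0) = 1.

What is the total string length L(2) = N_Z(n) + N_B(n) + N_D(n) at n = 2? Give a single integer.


Step 0: N_Z=1, N_B=1, N_D=1, L=3
Step 1: N_Z=3, N_B=2, N_D=5, L=10
Step 2: N_Z=8, N_B=10, N_D=16, L=34

Answer: 34


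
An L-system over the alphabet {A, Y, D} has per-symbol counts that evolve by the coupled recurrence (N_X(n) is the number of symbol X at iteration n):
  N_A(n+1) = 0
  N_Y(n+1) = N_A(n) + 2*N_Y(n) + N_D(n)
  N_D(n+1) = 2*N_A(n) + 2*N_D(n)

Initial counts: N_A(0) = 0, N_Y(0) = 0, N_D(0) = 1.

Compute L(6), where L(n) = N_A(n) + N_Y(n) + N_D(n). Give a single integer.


Step 0: N_A=0, N_Y=0, N_D=1, L=1
Step 1: N_A=0, N_Y=1, N_D=2, L=3
Step 2: N_A=0, N_Y=4, N_D=4, L=8
Step 3: N_A=0, N_Y=12, N_D=8, L=20
Step 4: N_A=0, N_Y=32, N_D=16, L=48
Step 5: N_A=0, N_Y=80, N_D=32, L=112
Step 6: N_A=0, N_Y=192, N_D=64, L=256

Answer: 256


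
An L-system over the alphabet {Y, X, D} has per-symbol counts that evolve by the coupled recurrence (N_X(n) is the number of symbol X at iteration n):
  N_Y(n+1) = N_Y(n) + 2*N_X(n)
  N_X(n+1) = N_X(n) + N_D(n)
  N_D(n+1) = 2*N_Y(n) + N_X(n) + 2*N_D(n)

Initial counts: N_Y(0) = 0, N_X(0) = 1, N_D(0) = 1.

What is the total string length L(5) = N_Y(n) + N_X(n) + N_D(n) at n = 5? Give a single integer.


Answer: 775

Derivation:
Step 0: N_Y=0, N_X=1, N_D=1, L=2
Step 1: N_Y=2, N_X=2, N_D=3, L=7
Step 2: N_Y=6, N_X=5, N_D=12, L=23
Step 3: N_Y=16, N_X=17, N_D=41, L=74
Step 4: N_Y=50, N_X=58, N_D=131, L=239
Step 5: N_Y=166, N_X=189, N_D=420, L=775


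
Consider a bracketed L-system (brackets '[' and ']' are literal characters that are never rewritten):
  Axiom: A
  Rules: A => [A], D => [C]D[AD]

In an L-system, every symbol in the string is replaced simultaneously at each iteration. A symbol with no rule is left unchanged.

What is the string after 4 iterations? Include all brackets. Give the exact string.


Answer: [[[[A]]]]

Derivation:
Step 0: A
Step 1: [A]
Step 2: [[A]]
Step 3: [[[A]]]
Step 4: [[[[A]]]]


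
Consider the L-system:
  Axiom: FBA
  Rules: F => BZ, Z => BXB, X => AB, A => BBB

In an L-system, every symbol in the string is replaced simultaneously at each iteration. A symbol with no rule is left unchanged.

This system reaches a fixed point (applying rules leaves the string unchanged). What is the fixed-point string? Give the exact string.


Step 0: FBA
Step 1: BZBBBB
Step 2: BBXBBBBB
Step 3: BBABBBBBB
Step 4: BBBBBBBBBBB
Step 5: BBBBBBBBBBB  (unchanged — fixed point at step 4)

Answer: BBBBBBBBBBB


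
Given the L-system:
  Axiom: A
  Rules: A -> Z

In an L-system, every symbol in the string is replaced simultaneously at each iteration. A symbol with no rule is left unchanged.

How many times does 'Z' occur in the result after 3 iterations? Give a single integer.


Answer: 1

Derivation:
Step 0: A  (0 'Z')
Step 1: Z  (1 'Z')
Step 2: Z  (1 'Z')
Step 3: Z  (1 'Z')


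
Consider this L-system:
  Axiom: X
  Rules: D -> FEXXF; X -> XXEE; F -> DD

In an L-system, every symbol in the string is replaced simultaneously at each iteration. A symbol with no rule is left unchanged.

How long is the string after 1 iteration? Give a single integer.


Answer: 4

Derivation:
Step 0: length = 1
Step 1: length = 4


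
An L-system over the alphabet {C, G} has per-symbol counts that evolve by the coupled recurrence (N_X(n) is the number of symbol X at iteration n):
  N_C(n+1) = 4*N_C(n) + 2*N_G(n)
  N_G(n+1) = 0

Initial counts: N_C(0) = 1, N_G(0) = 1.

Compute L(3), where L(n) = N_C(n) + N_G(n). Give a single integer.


Step 0: N_C=1, N_G=1, L=2
Step 1: N_C=6, N_G=0, L=6
Step 2: N_C=24, N_G=0, L=24
Step 3: N_C=96, N_G=0, L=96

Answer: 96


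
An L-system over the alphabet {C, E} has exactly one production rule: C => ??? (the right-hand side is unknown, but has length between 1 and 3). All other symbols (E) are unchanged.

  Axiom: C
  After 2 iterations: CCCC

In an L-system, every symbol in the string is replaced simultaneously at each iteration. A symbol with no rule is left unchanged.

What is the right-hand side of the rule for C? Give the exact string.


Trying C => CC:
  Step 0: C
  Step 1: CC
  Step 2: CCCC
Matches the given result.

Answer: CC


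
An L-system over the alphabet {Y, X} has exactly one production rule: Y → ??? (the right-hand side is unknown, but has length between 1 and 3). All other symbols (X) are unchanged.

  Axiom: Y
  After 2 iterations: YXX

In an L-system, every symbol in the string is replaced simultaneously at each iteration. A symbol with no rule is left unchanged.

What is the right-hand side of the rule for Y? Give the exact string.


Answer: YX

Derivation:
Trying Y → YX:
  Step 0: Y
  Step 1: YX
  Step 2: YXX
Matches the given result.


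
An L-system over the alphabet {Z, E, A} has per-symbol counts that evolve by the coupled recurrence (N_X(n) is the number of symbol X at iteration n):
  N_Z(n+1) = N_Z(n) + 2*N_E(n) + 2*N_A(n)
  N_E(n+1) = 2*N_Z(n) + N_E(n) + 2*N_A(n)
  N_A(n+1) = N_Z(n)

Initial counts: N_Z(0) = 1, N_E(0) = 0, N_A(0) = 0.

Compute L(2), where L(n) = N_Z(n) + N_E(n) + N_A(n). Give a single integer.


Answer: 14

Derivation:
Step 0: N_Z=1, N_E=0, N_A=0, L=1
Step 1: N_Z=1, N_E=2, N_A=1, L=4
Step 2: N_Z=7, N_E=6, N_A=1, L=14


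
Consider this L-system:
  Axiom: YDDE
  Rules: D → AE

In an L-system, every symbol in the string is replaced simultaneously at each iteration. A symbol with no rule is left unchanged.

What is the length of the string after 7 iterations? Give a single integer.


Step 0: length = 4
Step 1: length = 6
Step 2: length = 6
Step 3: length = 6
Step 4: length = 6
Step 5: length = 6
Step 6: length = 6
Step 7: length = 6

Answer: 6


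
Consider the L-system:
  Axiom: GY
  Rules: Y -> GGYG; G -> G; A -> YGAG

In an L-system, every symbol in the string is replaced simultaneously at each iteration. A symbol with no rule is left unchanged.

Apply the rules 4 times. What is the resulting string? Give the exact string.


Answer: GGGGGGGGGYGGGG

Derivation:
Step 0: GY
Step 1: GGGYG
Step 2: GGGGGYGG
Step 3: GGGGGGGYGGG
Step 4: GGGGGGGGGYGGGG
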